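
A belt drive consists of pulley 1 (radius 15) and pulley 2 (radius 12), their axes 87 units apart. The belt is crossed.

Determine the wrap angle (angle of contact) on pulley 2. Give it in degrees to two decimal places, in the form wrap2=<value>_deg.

wrap2=216.16_deg

crossed belt: β = asin((r1+r2)/C) = asin(27/87) = 18.0800°
wrap1 = wrap2 = π + 2β = 216.1600°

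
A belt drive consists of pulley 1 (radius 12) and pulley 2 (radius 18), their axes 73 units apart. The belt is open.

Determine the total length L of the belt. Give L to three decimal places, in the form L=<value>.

L=240.741

open belt: β = asin((r2−r1)/C) = asin(6/73) = 4.7146°
wrap1 = π − 2β = 170.5709°
wrap2 = π + 2β = 189.4291°
tangent length = C·cosβ = 72.7530
L = r1·wrap1 + r2·wrap2 + 2·C·cosβ = 12·2.9770 + 18·3.3062 + 2·72.7530 = 240.7412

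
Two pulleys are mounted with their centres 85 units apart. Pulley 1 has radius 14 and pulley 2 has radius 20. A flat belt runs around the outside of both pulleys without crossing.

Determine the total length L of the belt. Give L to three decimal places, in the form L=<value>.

L=277.238

open belt: β = asin((r2−r1)/C) = asin(6/85) = 4.0478°
wrap1 = π − 2β = 171.9045°
wrap2 = π + 2β = 188.0955°
tangent length = C·cosβ = 84.7880
L = r1·wrap1 + r2·wrap2 + 2·C·cosβ = 14·3.0003 + 20·3.2829 + 2·84.7880 = 277.2379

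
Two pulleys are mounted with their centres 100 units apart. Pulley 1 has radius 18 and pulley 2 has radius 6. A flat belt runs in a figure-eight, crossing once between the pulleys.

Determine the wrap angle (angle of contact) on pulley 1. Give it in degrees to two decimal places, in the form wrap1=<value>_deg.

crossed belt: β = asin((r1+r2)/C) = asin(24/100) = 13.8865°
wrap1 = wrap2 = π + 2β = 207.7731°

wrap1=207.77_deg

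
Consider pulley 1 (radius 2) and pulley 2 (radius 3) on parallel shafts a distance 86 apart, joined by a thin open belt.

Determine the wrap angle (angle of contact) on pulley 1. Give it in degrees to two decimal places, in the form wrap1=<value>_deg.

wrap1=178.67_deg

open belt: β = asin((r2−r1)/C) = asin(1/86) = 0.6662°
wrap1 = π − 2β = 178.6675°
wrap2 = π + 2β = 181.3325°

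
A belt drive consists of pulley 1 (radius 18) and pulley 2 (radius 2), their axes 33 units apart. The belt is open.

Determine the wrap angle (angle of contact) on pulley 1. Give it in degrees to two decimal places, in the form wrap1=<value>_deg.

wrap1=238.01_deg

open belt: β = asin((r2−r1)/C) = asin(-16/33) = -29.0025°
wrap1 = π − 2β = 238.0051°
wrap2 = π + 2β = 121.9949°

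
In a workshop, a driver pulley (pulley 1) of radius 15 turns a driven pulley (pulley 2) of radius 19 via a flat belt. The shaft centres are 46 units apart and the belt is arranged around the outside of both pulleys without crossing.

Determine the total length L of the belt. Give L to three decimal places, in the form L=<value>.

open belt: β = asin((r2−r1)/C) = asin(4/46) = 4.9885°
wrap1 = π − 2β = 170.0229°
wrap2 = π + 2β = 189.9771°
tangent length = C·cosβ = 45.8258
L = r1·wrap1 + r2·wrap2 + 2·C·cosβ = 15·2.9675 + 19·3.3157 + 2·45.8258 = 199.1622

L=199.162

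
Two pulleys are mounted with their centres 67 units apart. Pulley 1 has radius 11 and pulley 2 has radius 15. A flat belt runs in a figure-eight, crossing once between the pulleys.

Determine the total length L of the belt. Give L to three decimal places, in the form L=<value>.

L=225.904

crossed belt: β = asin((r1+r2)/C) = asin(26/67) = 22.8338°
wrap1 = wrap2 = π + 2β = 225.6676°
tangent length = C·cosβ = 61.7495
L = (r1+r2)·wrap + 2·C·cosβ = 26·3.9386 + 2·61.7495 = 225.9037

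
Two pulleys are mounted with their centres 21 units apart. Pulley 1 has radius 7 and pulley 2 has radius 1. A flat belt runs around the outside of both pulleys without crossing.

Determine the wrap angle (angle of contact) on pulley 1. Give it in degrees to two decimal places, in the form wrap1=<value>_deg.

open belt: β = asin((r2−r1)/C) = asin(-6/21) = -16.6015°
wrap1 = π − 2β = 213.2031°
wrap2 = π + 2β = 146.7969°

wrap1=213.20_deg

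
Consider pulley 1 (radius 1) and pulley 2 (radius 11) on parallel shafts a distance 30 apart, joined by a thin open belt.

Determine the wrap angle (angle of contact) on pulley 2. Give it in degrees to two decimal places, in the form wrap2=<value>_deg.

open belt: β = asin((r2−r1)/C) = asin(10/30) = 19.4712°
wrap1 = π − 2β = 141.0576°
wrap2 = π + 2β = 218.9424°

wrap2=218.94_deg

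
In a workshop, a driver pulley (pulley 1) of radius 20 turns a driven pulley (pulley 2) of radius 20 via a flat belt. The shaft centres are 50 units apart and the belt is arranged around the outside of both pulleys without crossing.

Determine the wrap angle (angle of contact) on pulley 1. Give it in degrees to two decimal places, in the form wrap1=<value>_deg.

wrap1=180.00_deg

open belt: β = asin((r2−r1)/C) = asin(0/50) = 0.0000°
wrap1 = π − 2β = 180.0000°
wrap2 = π + 2β = 180.0000°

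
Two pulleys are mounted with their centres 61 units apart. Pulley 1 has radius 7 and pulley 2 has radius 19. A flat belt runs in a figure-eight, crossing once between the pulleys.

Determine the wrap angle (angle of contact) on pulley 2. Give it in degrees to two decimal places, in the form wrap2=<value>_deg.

wrap2=230.46_deg

crossed belt: β = asin((r1+r2)/C) = asin(26/61) = 25.2285°
wrap1 = wrap2 = π + 2β = 230.4570°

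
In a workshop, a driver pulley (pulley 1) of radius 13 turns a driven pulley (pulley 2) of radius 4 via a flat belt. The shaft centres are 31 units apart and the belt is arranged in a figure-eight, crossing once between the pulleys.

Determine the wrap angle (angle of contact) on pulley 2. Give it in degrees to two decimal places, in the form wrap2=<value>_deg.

wrap2=246.51_deg

crossed belt: β = asin((r1+r2)/C) = asin(17/31) = 33.2564°
wrap1 = wrap2 = π + 2β = 246.5129°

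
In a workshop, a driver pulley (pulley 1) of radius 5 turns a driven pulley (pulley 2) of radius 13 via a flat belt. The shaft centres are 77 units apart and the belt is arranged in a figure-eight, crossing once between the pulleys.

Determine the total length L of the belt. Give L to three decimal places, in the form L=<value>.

L=214.776

crossed belt: β = asin((r1+r2)/C) = asin(18/77) = 13.5189°
wrap1 = wrap2 = π + 2β = 207.0378°
tangent length = C·cosβ = 74.8665
L = (r1+r2)·wrap + 2·C·cosβ = 18·3.6135 + 2·74.8665 = 214.7759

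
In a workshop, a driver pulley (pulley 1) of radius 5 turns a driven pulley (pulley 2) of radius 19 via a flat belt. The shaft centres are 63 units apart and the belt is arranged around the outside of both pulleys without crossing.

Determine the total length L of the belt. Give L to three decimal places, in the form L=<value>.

open belt: β = asin((r2−r1)/C) = asin(14/63) = 12.8396°
wrap1 = π − 2β = 154.3208°
wrap2 = π + 2β = 205.6792°
tangent length = C·cosβ = 61.4248
L = r1·wrap1 + r2·wrap2 + 2·C·cosβ = 5·2.6934 + 19·3.5898 + 2·61.4248 = 204.5223

L=204.522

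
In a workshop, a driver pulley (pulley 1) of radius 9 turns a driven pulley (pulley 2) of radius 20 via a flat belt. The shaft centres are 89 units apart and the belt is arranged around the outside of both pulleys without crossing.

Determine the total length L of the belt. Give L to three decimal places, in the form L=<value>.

L=270.467

open belt: β = asin((r2−r1)/C) = asin(11/89) = 7.0997°
wrap1 = π − 2β = 165.8007°
wrap2 = π + 2β = 194.1993°
tangent length = C·cosβ = 88.3176
L = r1·wrap1 + r2·wrap2 + 2·C·cosβ = 9·2.8938 + 20·3.3894 + 2·88.3176 = 270.4675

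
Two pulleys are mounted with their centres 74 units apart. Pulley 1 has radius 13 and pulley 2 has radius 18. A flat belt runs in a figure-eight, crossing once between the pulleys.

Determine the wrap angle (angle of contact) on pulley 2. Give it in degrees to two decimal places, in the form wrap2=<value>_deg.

wrap2=229.53_deg

crossed belt: β = asin((r1+r2)/C) = asin(31/74) = 24.7664°
wrap1 = wrap2 = π + 2β = 229.5327°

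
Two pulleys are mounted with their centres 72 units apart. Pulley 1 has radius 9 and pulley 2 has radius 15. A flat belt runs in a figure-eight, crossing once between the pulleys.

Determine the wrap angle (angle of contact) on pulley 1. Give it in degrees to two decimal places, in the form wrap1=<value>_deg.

wrap1=218.94_deg

crossed belt: β = asin((r1+r2)/C) = asin(24/72) = 19.4712°
wrap1 = wrap2 = π + 2β = 218.9424°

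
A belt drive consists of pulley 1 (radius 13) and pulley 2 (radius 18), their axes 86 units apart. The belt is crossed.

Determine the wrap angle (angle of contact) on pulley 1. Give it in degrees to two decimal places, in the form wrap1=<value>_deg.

crossed belt: β = asin((r1+r2)/C) = asin(31/86) = 21.1288°
wrap1 = wrap2 = π + 2β = 222.2575°

wrap1=222.26_deg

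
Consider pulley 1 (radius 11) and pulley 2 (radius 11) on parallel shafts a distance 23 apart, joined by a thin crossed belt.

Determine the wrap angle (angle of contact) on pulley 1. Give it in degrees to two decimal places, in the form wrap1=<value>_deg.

wrap1=326.09_deg

crossed belt: β = asin((r1+r2)/C) = asin(22/23) = 73.0426°
wrap1 = wrap2 = π + 2β = 326.0851°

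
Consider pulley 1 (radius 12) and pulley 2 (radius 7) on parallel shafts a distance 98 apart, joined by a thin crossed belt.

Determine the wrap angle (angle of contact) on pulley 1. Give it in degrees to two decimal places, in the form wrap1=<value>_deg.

wrap1=202.36_deg

crossed belt: β = asin((r1+r2)/C) = asin(19/98) = 11.1792°
wrap1 = wrap2 = π + 2β = 202.3583°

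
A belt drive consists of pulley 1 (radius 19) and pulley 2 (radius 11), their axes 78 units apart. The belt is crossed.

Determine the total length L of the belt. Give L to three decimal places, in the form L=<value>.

crossed belt: β = asin((r1+r2)/C) = asin(30/78) = 22.6199°
wrap1 = wrap2 = π + 2β = 225.2397°
tangent length = C·cosβ = 72.0000
L = (r1+r2)·wrap + 2·C·cosβ = 30·3.9312 + 2·72.0000 = 261.9352

L=261.935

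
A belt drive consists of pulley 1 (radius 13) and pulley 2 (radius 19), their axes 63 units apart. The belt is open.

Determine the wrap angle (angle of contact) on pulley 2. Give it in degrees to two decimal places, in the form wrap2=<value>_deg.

wrap2=190.93_deg

open belt: β = asin((r2−r1)/C) = asin(6/63) = 5.4650°
wrap1 = π − 2β = 169.0700°
wrap2 = π + 2β = 190.9300°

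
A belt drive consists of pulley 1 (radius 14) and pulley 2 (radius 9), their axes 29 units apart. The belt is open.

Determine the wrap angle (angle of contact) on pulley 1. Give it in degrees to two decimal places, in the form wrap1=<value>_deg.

open belt: β = asin((r2−r1)/C) = asin(-5/29) = -9.9282°
wrap1 = π − 2β = 199.8564°
wrap2 = π + 2β = 160.1436°

wrap1=199.86_deg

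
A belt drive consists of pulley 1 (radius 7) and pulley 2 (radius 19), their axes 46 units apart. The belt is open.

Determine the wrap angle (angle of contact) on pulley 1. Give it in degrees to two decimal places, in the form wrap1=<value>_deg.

open belt: β = asin((r2−r1)/C) = asin(12/46) = 15.1217°
wrap1 = π − 2β = 149.7567°
wrap2 = π + 2β = 210.2433°

wrap1=149.76_deg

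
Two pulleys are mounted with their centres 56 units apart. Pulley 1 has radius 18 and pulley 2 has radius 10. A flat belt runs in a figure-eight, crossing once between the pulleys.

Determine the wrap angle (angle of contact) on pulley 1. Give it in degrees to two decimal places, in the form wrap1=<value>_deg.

wrap1=240.00_deg

crossed belt: β = asin((r1+r2)/C) = asin(28/56) = 30.0000°
wrap1 = wrap2 = π + 2β = 240.0000°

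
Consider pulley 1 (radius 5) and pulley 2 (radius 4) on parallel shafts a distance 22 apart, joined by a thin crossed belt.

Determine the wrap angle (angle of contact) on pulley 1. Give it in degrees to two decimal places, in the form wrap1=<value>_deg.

wrap1=228.30_deg

crossed belt: β = asin((r1+r2)/C) = asin(9/22) = 24.1477°
wrap1 = wrap2 = π + 2β = 228.2955°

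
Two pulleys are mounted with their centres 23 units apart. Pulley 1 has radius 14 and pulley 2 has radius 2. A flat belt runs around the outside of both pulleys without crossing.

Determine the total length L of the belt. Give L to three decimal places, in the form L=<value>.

open belt: β = asin((r2−r1)/C) = asin(-12/23) = -31.4490°
wrap1 = π − 2β = 242.8980°
wrap2 = π + 2β = 117.1020°
tangent length = C·cosβ = 19.6214
L = r1·wrap1 + r2·wrap2 + 2·C·cosβ = 14·4.2394 + 2·2.0438 + 2·19.6214 = 102.6816

L=102.682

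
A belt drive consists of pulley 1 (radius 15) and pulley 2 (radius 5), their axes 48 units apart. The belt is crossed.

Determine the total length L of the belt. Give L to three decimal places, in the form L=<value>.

L=167.293

crossed belt: β = asin((r1+r2)/C) = asin(20/48) = 24.6243°
wrap1 = wrap2 = π + 2β = 229.2486°
tangent length = C·cosβ = 43.6348
L = (r1+r2)·wrap + 2·C·cosβ = 20·4.0011 + 2·43.6348 = 167.2926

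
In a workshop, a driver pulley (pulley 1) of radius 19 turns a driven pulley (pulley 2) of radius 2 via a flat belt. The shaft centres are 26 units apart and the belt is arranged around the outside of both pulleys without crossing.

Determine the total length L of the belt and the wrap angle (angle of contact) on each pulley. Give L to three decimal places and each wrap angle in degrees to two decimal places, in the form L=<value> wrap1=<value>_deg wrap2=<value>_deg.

open belt: β = asin((r2−r1)/C) = asin(-17/26) = -40.8322°
wrap1 = π − 2β = 261.6644°
wrap2 = π + 2β = 98.3356°
tangent length = C·cosβ = 19.6723
L = r1·wrap1 + r2·wrap2 + 2·C·cosβ = 19·4.5669 + 2·1.7163 + 2·19.6723 = 129.5484

L=129.548 wrap1=261.66_deg wrap2=98.34_deg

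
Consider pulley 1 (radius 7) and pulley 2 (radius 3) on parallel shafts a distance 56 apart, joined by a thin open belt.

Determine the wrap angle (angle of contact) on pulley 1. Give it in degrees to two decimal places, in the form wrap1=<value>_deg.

open belt: β = asin((r2−r1)/C) = asin(-4/56) = -4.0960°
wrap1 = π − 2β = 188.1921°
wrap2 = π + 2β = 171.8079°

wrap1=188.19_deg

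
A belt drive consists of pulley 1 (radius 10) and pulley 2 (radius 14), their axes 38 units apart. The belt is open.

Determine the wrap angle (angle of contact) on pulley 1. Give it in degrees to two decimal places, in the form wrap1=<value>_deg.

open belt: β = asin((r2−r1)/C) = asin(4/38) = 6.0423°
wrap1 = π − 2β = 167.9153°
wrap2 = π + 2β = 192.0847°

wrap1=167.92_deg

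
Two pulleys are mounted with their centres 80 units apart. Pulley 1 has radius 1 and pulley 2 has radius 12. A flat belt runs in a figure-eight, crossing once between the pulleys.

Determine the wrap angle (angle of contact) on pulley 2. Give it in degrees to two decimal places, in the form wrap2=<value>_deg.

wrap2=198.70_deg

crossed belt: β = asin((r1+r2)/C) = asin(13/80) = 9.3520°
wrap1 = wrap2 = π + 2β = 198.7041°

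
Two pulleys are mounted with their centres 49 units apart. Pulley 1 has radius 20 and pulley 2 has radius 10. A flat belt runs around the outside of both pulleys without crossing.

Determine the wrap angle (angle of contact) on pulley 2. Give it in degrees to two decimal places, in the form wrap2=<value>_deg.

wrap2=156.45_deg

open belt: β = asin((r2−r1)/C) = asin(-10/49) = -11.7757°
wrap1 = π − 2β = 203.5515°
wrap2 = π + 2β = 156.4485°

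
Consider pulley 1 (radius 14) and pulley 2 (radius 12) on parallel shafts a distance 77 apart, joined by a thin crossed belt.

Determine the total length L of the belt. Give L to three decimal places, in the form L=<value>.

L=244.547

crossed belt: β = asin((r1+r2)/C) = asin(26/77) = 19.7345°
wrap1 = wrap2 = π + 2β = 219.4690°
tangent length = C·cosβ = 72.4776
L = (r1+r2)·wrap + 2·C·cosβ = 26·3.8305 + 2·72.4776 = 244.5471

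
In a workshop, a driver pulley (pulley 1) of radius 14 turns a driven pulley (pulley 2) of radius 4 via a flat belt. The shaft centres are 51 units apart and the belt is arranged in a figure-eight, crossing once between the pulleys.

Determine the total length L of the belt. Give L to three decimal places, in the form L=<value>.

crossed belt: β = asin((r1+r2)/C) = asin(18/51) = 20.6673°
wrap1 = wrap2 = π + 2β = 221.3346°
tangent length = C·cosβ = 47.7179
L = (r1+r2)·wrap + 2·C·cosβ = 18·3.8630 + 2·47.7179 = 164.9702

L=164.970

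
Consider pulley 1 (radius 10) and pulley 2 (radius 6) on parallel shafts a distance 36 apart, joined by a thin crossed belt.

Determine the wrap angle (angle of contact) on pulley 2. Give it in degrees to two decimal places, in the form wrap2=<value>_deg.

wrap2=232.78_deg

crossed belt: β = asin((r1+r2)/C) = asin(16/36) = 26.3878°
wrap1 = wrap2 = π + 2β = 232.7756°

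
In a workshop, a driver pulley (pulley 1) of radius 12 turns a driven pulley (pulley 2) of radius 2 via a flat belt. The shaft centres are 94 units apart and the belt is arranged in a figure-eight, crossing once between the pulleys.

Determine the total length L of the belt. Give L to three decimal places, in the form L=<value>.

L=234.071

crossed belt: β = asin((r1+r2)/C) = asin(14/94) = 8.5653°
wrap1 = wrap2 = π + 2β = 197.1306°
tangent length = C·cosβ = 92.9516
L = (r1+r2)·wrap + 2·C·cosβ = 14·3.4406 + 2·92.9516 = 234.0713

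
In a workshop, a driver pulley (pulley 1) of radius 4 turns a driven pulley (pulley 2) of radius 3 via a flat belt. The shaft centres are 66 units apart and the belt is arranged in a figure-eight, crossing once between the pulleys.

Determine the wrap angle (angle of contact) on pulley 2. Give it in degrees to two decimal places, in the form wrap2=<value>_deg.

crossed belt: β = asin((r1+r2)/C) = asin(7/66) = 6.0883°
wrap1 = wrap2 = π + 2β = 192.1766°

wrap2=192.18_deg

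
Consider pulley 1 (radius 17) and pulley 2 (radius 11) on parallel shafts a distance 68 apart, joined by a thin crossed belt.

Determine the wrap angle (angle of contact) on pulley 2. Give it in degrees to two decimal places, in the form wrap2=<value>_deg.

wrap2=228.63_deg

crossed belt: β = asin((r1+r2)/C) = asin(28/68) = 24.3157°
wrap1 = wrap2 = π + 2β = 228.6315°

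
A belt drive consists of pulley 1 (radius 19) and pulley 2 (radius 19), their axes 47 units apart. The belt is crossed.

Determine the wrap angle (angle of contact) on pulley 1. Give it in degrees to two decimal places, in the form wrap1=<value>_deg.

crossed belt: β = asin((r1+r2)/C) = asin(38/47) = 53.9507°
wrap1 = wrap2 = π + 2β = 287.9013°

wrap1=287.90_deg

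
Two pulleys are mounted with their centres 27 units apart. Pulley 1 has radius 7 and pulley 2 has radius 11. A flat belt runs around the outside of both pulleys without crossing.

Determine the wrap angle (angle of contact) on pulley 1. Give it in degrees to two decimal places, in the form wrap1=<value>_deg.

wrap1=162.96_deg

open belt: β = asin((r2−r1)/C) = asin(4/27) = 8.5196°
wrap1 = π − 2β = 162.9608°
wrap2 = π + 2β = 197.0392°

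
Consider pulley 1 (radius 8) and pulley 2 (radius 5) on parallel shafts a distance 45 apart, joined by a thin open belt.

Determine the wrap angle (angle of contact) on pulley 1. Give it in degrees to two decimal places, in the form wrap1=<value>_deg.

wrap1=187.65_deg

open belt: β = asin((r2−r1)/C) = asin(-3/45) = -3.8226°
wrap1 = π − 2β = 187.6451°
wrap2 = π + 2β = 172.3549°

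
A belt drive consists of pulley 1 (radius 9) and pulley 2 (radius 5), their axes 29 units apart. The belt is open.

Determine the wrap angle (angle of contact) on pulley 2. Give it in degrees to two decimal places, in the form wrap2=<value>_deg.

wrap2=164.14_deg

open belt: β = asin((r2−r1)/C) = asin(-4/29) = -7.9281°
wrap1 = π − 2β = 195.8563°
wrap2 = π + 2β = 164.1437°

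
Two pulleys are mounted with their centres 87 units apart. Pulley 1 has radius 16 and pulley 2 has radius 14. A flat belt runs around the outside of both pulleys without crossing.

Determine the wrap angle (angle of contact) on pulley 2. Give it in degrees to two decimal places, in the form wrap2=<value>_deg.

wrap2=177.37_deg

open belt: β = asin((r2−r1)/C) = asin(-2/87) = -1.3173°
wrap1 = π − 2β = 182.6345°
wrap2 = π + 2β = 177.3655°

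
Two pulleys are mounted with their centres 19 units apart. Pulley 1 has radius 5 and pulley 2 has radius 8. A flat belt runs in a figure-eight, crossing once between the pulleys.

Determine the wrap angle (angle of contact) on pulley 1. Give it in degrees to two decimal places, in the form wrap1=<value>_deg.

crossed belt: β = asin((r1+r2)/C) = asin(13/19) = 43.1736°
wrap1 = wrap2 = π + 2β = 266.3471°

wrap1=266.35_deg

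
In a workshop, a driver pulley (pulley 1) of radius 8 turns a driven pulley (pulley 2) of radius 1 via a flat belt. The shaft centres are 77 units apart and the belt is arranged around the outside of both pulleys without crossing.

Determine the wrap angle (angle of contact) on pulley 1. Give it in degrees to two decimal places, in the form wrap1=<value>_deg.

wrap1=190.43_deg

open belt: β = asin((r2−r1)/C) = asin(-7/77) = -5.2159°
wrap1 = π − 2β = 190.4318°
wrap2 = π + 2β = 169.5682°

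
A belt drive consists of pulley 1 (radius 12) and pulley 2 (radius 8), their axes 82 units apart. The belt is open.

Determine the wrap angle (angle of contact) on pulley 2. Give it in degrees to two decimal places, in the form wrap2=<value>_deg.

open belt: β = asin((r2−r1)/C) = asin(-4/82) = -2.7960°
wrap1 = π − 2β = 185.5921°
wrap2 = π + 2β = 174.4079°

wrap2=174.41_deg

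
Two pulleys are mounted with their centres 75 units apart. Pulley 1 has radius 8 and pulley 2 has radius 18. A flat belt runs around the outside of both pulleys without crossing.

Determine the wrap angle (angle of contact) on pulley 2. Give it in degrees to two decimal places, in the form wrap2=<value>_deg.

open belt: β = asin((r2−r1)/C) = asin(10/75) = 7.6623°
wrap1 = π − 2β = 164.6755°
wrap2 = π + 2β = 195.3245°

wrap2=195.32_deg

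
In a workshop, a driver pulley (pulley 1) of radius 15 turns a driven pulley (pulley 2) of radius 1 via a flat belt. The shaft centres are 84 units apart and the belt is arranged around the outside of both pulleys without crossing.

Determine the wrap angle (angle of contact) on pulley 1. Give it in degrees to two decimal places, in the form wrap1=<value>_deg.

open belt: β = asin((r2−r1)/C) = asin(-14/84) = -9.5941°
wrap1 = π − 2β = 199.1881°
wrap2 = π + 2β = 160.8119°

wrap1=199.19_deg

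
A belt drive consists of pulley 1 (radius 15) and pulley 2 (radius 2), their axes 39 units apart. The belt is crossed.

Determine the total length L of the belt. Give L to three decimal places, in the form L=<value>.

L=138.942

crossed belt: β = asin((r1+r2)/C) = asin(17/39) = 25.8424°
wrap1 = wrap2 = π + 2β = 231.6848°
tangent length = C·cosβ = 35.0999
L = (r1+r2)·wrap + 2·C·cosβ = 17·4.0437 + 2·35.0999 = 138.9420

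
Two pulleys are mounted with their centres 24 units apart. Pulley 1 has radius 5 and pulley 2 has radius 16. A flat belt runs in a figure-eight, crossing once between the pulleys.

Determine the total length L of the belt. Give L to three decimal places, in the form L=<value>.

crossed belt: β = asin((r1+r2)/C) = asin(21/24) = 61.0450°
wrap1 = wrap2 = π + 2β = 302.0900°
tangent length = C·cosβ = 11.6190
L = (r1+r2)·wrap + 2·C·cosβ = 21·5.2725 + 2·11.6190 = 133.9597

L=133.960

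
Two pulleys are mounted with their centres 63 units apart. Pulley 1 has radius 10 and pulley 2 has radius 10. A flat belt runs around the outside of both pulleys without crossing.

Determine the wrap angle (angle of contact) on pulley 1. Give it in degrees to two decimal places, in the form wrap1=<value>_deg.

wrap1=180.00_deg

open belt: β = asin((r2−r1)/C) = asin(0/63) = 0.0000°
wrap1 = π − 2β = 180.0000°
wrap2 = π + 2β = 180.0000°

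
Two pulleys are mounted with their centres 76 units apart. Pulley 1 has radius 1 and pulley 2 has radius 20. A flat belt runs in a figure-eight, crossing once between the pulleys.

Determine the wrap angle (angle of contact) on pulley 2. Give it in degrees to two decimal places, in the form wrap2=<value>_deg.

crossed belt: β = asin((r1+r2)/C) = asin(21/76) = 16.0404°
wrap1 = wrap2 = π + 2β = 212.0809°

wrap2=212.08_deg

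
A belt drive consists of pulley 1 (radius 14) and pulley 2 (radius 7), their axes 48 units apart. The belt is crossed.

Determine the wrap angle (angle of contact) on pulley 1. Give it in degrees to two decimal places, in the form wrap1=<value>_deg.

crossed belt: β = asin((r1+r2)/C) = asin(21/48) = 25.9445°
wrap1 = wrap2 = π + 2β = 231.8890°

wrap1=231.89_deg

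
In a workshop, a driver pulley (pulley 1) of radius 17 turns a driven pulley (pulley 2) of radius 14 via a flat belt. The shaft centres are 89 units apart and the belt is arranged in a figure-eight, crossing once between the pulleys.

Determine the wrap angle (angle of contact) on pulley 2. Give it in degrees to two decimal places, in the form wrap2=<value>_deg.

crossed belt: β = asin((r1+r2)/C) = asin(31/89) = 20.3843°
wrap1 = wrap2 = π + 2β = 220.7685°

wrap2=220.77_deg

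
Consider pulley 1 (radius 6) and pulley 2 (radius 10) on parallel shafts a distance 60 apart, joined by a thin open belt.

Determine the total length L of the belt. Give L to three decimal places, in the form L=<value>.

open belt: β = asin((r2−r1)/C) = asin(4/60) = 3.8226°
wrap1 = π − 2β = 172.3549°
wrap2 = π + 2β = 187.6451°
tangent length = C·cosβ = 59.8665
L = r1·wrap1 + r2·wrap2 + 2·C·cosβ = 6·3.0082 + 10·3.2750 + 2·59.8665 = 170.5322

L=170.532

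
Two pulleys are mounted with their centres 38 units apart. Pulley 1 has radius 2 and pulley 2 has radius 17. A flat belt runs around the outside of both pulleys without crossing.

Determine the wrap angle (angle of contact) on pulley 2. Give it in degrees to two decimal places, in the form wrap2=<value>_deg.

wrap2=226.50_deg

open belt: β = asin((r2−r1)/C) = asin(15/38) = 23.2496°
wrap1 = π − 2β = 133.5009°
wrap2 = π + 2β = 226.4991°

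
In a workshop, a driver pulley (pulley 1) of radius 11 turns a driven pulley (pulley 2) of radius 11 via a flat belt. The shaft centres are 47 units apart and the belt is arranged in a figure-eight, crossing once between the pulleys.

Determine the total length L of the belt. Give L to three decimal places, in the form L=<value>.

L=173.615

crossed belt: β = asin((r1+r2)/C) = asin(22/47) = 27.9101°
wrap1 = wrap2 = π + 2β = 235.8201°
tangent length = C·cosβ = 41.5331
L = (r1+r2)·wrap + 2·C·cosβ = 22·4.1158 + 2·41.5331 = 173.6147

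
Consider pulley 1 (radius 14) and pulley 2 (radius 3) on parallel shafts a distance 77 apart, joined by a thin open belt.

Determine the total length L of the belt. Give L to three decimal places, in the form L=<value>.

L=208.981

open belt: β = asin((r2−r1)/C) = asin(-11/77) = -8.2132°
wrap1 = π − 2β = 196.4264°
wrap2 = π + 2β = 163.5736°
tangent length = C·cosβ = 76.2102
L = r1·wrap1 + r2·wrap2 + 2·C·cosβ = 14·3.4283 + 3·2.8549 + 2·76.2102 = 208.9812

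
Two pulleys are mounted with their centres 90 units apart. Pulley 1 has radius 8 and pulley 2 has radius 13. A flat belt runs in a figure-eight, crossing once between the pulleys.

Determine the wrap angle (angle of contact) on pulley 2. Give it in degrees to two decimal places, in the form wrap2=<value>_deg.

wrap2=206.99_deg

crossed belt: β = asin((r1+r2)/C) = asin(21/90) = 13.4934°
wrap1 = wrap2 = π + 2β = 206.9868°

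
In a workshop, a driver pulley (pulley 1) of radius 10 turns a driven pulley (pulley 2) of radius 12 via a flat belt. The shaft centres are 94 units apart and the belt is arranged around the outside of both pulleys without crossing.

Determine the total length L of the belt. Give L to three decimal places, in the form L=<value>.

L=257.158

open belt: β = asin((r2−r1)/C) = asin(2/94) = 1.2192°
wrap1 = π − 2β = 177.5617°
wrap2 = π + 2β = 182.4383°
tangent length = C·cosβ = 93.9787
L = r1·wrap1 + r2·wrap2 + 2·C·cosβ = 10·3.0990 + 12·3.1841 + 2·93.9787 = 257.1576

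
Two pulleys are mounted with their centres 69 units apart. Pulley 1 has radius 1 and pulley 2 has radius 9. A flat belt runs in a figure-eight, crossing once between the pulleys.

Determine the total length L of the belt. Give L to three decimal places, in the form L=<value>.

crossed belt: β = asin((r1+r2)/C) = asin(10/69) = 8.3331°
wrap1 = wrap2 = π + 2β = 196.6662°
tangent length = C·cosβ = 68.2715
L = (r1+r2)·wrap + 2·C·cosβ = 10·3.4325 + 2·68.2715 = 170.8678

L=170.868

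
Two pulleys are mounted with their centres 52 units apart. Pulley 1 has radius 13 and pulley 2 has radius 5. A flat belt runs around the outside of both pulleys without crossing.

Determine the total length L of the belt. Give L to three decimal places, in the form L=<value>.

L=161.782

open belt: β = asin((r2−r1)/C) = asin(-8/52) = -8.8499°
wrap1 = π − 2β = 197.6998°
wrap2 = π + 2β = 162.3002°
tangent length = C·cosβ = 51.3809
L = r1·wrap1 + r2·wrap2 + 2·C·cosβ = 13·3.4505 + 5·2.8327 + 2·51.3809 = 161.7819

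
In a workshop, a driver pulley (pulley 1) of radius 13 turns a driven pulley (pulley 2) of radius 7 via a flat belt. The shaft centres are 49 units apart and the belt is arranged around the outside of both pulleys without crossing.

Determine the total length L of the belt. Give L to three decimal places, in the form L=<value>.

open belt: β = asin((r2−r1)/C) = asin(-6/49) = -7.0335°
wrap1 = π − 2β = 194.0669°
wrap2 = π + 2β = 165.9331°
tangent length = C·cosβ = 48.6313
L = r1·wrap1 + r2·wrap2 + 2·C·cosβ = 13·3.3871 + 7·2.8961 + 2·48.6313 = 161.5675

L=161.567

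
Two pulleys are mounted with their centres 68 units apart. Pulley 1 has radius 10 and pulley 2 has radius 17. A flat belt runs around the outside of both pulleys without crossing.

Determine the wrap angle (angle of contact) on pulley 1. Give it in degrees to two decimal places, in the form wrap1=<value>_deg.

open belt: β = asin((r2−r1)/C) = asin(7/68) = 5.9086°
wrap1 = π − 2β = 168.1829°
wrap2 = π + 2β = 191.8171°

wrap1=168.18_deg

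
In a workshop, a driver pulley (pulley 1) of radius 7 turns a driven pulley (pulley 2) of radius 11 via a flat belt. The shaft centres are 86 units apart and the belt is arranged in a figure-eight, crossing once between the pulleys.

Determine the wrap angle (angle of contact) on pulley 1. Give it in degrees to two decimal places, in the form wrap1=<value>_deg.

wrap1=204.16_deg

crossed belt: β = asin((r1+r2)/C) = asin(18/86) = 12.0815°
wrap1 = wrap2 = π + 2β = 204.1629°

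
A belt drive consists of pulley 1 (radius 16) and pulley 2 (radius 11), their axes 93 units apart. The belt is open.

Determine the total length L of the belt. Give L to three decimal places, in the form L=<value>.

L=271.092

open belt: β = asin((r2−r1)/C) = asin(-5/93) = -3.0819°
wrap1 = π − 2β = 186.1638°
wrap2 = π + 2β = 173.8362°
tangent length = C·cosβ = 92.8655
L = r1·wrap1 + r2·wrap2 + 2·C·cosβ = 16·3.2492 + 11·3.0340 + 2·92.8655 = 271.0919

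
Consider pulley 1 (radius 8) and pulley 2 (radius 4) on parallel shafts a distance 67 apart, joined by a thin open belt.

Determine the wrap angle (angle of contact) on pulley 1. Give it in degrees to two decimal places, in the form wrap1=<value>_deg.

wrap1=186.85_deg

open belt: β = asin((r2−r1)/C) = asin(-4/67) = -3.4227°
wrap1 = π − 2β = 186.8454°
wrap2 = π + 2β = 173.1546°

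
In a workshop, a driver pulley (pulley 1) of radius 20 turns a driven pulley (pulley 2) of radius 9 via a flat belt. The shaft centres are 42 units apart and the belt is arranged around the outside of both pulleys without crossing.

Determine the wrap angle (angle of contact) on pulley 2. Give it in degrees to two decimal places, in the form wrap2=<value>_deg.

wrap2=149.63_deg

open belt: β = asin((r2−r1)/C) = asin(-11/42) = -15.1831°
wrap1 = π − 2β = 210.3662°
wrap2 = π + 2β = 149.6338°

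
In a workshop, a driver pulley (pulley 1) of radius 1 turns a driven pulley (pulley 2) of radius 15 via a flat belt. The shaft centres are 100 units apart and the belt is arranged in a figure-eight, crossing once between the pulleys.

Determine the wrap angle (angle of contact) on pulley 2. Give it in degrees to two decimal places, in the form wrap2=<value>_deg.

crossed belt: β = asin((r1+r2)/C) = asin(16/100) = 9.2069°
wrap1 = wrap2 = π + 2β = 198.4138°

wrap2=198.41_deg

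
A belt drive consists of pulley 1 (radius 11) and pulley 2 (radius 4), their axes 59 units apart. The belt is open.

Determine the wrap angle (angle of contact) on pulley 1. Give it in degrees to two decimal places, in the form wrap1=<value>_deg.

wrap1=193.63_deg

open belt: β = asin((r2−r1)/C) = asin(-7/59) = -6.8139°
wrap1 = π − 2β = 193.6277°
wrap2 = π + 2β = 166.3723°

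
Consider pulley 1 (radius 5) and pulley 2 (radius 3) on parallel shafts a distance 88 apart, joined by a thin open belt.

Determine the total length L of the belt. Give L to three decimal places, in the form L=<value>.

open belt: β = asin((r2−r1)/C) = asin(-2/88) = -1.3023°
wrap1 = π − 2β = 182.6046°
wrap2 = π + 2β = 177.3954°
tangent length = C·cosβ = 87.9773
L = r1·wrap1 + r2·wrap2 + 2·C·cosβ = 5·3.1871 + 3·3.0961 + 2·87.9773 = 201.1782

L=201.178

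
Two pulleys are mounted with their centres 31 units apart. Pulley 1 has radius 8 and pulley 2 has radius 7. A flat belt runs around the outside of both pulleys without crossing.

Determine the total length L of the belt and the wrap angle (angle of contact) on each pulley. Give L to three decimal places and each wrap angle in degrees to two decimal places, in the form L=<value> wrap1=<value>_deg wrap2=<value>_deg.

open belt: β = asin((r2−r1)/C) = asin(-1/31) = -1.8486°
wrap1 = π − 2β = 183.6971°
wrap2 = π + 2β = 176.3029°
tangent length = C·cosβ = 30.9839
L = r1·wrap1 + r2·wrap2 + 2·C·cosβ = 8·3.2061 + 7·3.0771 + 2·30.9839 = 109.1562

L=109.156 wrap1=183.70_deg wrap2=176.30_deg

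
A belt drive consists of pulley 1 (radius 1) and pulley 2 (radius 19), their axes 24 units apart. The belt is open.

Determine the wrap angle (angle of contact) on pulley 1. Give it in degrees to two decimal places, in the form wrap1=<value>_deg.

wrap1=82.82_deg

open belt: β = asin((r2−r1)/C) = asin(18/24) = 48.5904°
wrap1 = π − 2β = 82.8192°
wrap2 = π + 2β = 277.1808°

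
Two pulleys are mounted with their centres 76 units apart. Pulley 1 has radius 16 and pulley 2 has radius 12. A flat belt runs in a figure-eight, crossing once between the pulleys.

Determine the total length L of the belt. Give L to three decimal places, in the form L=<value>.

crossed belt: β = asin((r1+r2)/C) = asin(28/76) = 21.6183°
wrap1 = wrap2 = π + 2β = 223.2365°
tangent length = C·cosβ = 70.6541
L = (r1+r2)·wrap + 2·C·cosβ = 28·3.8962 + 2·70.6541 = 250.4021

L=250.402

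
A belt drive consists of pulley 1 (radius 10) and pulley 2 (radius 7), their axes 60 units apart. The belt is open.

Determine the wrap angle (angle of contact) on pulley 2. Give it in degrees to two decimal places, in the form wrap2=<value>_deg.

wrap2=174.27_deg

open belt: β = asin((r2−r1)/C) = asin(-3/60) = -2.8660°
wrap1 = π − 2β = 185.7320°
wrap2 = π + 2β = 174.2680°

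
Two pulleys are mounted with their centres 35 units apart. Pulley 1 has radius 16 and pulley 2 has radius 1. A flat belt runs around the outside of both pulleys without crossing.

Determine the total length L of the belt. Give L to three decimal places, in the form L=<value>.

open belt: β = asin((r2−r1)/C) = asin(-15/35) = -25.3769°
wrap1 = π − 2β = 230.7539°
wrap2 = π + 2β = 129.2461°
tangent length = C·cosβ = 31.6228
L = r1·wrap1 + r2·wrap2 + 2·C·cosβ = 16·4.0274 + 1·2.2558 + 2·31.6228 = 129.9400

L=129.940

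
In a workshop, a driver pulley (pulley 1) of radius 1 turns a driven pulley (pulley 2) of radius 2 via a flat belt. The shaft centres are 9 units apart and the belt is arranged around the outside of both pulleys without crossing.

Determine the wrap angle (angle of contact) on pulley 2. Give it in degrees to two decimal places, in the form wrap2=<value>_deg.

open belt: β = asin((r2−r1)/C) = asin(1/9) = 6.3794°
wrap1 = π − 2β = 167.2413°
wrap2 = π + 2β = 192.7587°

wrap2=192.76_deg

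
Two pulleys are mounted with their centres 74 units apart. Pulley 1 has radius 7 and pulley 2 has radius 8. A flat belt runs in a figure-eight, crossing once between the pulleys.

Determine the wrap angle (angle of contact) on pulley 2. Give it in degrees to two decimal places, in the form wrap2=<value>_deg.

crossed belt: β = asin((r1+r2)/C) = asin(15/74) = 11.6951°
wrap1 = wrap2 = π + 2β = 203.3901°

wrap2=203.39_deg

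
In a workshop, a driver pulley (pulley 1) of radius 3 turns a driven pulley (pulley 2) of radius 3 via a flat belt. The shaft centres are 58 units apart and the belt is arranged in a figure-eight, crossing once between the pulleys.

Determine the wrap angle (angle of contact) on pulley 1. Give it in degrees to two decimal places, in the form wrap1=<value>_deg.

wrap1=191.88_deg

crossed belt: β = asin((r1+r2)/C) = asin(6/58) = 5.9378°
wrap1 = wrap2 = π + 2β = 191.8755°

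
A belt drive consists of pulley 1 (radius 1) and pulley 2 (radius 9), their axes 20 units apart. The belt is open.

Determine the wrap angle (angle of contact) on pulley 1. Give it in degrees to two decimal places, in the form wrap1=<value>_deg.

wrap1=132.84_deg

open belt: β = asin((r2−r1)/C) = asin(8/20) = 23.5782°
wrap1 = π − 2β = 132.8436°
wrap2 = π + 2β = 227.1564°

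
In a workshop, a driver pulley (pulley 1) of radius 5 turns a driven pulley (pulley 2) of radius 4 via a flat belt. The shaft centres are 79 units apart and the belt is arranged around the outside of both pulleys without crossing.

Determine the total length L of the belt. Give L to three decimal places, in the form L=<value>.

L=186.287

open belt: β = asin((r2−r1)/C) = asin(-1/79) = -0.7253°
wrap1 = π − 2β = 181.4506°
wrap2 = π + 2β = 178.5494°
tangent length = C·cosβ = 78.9937
L = r1·wrap1 + r2·wrap2 + 2·C·cosβ = 5·3.1669 + 4·3.1163 + 2·78.9937 = 186.2870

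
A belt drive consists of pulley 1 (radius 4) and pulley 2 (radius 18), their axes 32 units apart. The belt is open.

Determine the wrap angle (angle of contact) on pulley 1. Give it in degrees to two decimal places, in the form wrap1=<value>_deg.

open belt: β = asin((r2−r1)/C) = asin(14/32) = 25.9445°
wrap1 = π − 2β = 128.1110°
wrap2 = π + 2β = 231.8890°

wrap1=128.11_deg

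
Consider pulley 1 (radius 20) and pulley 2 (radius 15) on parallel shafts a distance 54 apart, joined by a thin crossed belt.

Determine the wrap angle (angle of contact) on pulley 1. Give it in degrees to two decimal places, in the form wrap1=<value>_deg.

crossed belt: β = asin((r1+r2)/C) = asin(35/54) = 40.4021°
wrap1 = wrap2 = π + 2β = 260.8043°

wrap1=260.80_deg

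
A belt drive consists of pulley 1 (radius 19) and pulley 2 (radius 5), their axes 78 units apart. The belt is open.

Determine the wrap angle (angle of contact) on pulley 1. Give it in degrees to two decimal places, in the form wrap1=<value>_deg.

wrap1=200.68_deg

open belt: β = asin((r2−r1)/C) = asin(-14/78) = -10.3399°
wrap1 = π − 2β = 200.6798°
wrap2 = π + 2β = 159.3202°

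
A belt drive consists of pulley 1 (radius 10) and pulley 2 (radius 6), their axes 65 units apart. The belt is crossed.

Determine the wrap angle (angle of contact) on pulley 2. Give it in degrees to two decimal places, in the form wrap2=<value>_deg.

wrap2=208.50_deg

crossed belt: β = asin((r1+r2)/C) = asin(16/65) = 14.2500°
wrap1 = wrap2 = π + 2β = 208.5001°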